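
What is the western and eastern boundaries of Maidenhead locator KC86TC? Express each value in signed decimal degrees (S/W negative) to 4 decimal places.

37.5833, 37.6667

Field K=10, C=2: +10·20° lon, +2·10° lat → SW at lon 20°, lat -70°.
Square 8, 6: +8·2° lon, +6·1° lat → SW at lon 36°, lat -64°.
Subsquare t=19, c=2: +19·0.0833333° lon, +2·0.0416667° lat → SW at lon 37.5833°, lat -63.9167°.
Cell spans 0.0833333° lon × 0.0416667° lat.
west 37.5833, east 37.6667.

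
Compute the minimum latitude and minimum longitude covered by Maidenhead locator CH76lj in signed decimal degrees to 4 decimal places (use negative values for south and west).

Field C=2, H=7: +2·20° lon, +7·10° lat → SW at lon -140°, lat -20°.
Square 7, 6: +7·2° lon, +6·1° lat → SW at lon -126°, lat -14°.
Subsquare l=11, j=9: +11·0.0833333° lon, +9·0.0416667° lat → SW at lon -125.083°, lat -13.625°.
latitude -13.6250, longitude -125.0833.

-13.6250, -125.0833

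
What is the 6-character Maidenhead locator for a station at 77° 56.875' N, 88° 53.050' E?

NQ47kw

Offset from 180°W / 90°S: lon 268.8842°, lat 167.9479°.
Field (20°×10°, letters A–R): lon ⌊268.8842/20⌋ = 13 → N; lat ⌊167.9479/10⌋ = 16 → Q.
Square (2°×1°, digits 0–9): lon ⌊8.8842/2⌋ = 4; lat ⌊7.9479/1⌋ = 7.
Subsquare (5′×2.5′, letters a–x): lon ⌊0.8842/0.0833333⌋ = 10 → k; lat ⌊0.9479/0.0416667⌋ = 22 → w.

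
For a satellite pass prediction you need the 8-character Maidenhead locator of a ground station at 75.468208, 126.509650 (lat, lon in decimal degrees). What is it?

PQ35gl12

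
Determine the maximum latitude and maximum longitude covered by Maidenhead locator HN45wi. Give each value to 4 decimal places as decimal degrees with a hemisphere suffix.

45.3750° N, 30.0833° W

Field H=7, N=13: +7·20° lon, +13·10° lat → SW at lon -40°, lat 40°.
Square 4, 5: +4·2° lon, +5·1° lat → SW at lon -32°, lat 45°.
Subsquare w=22, i=8: +22·0.0833333° lon, +8·0.0416667° lat → SW at lon -30.1667°, lat 45.3333°.
Cell spans 0.0833333° lon × 0.0416667° lat. NE corner is SW corner plus one full cell.
latitude 45.3750° N, longitude 30.0833° W.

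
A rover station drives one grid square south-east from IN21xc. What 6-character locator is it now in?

IN31ab

Longitude subsquare x = 23; +1 → 24, wraps to 0 = a, carry into square.
Longitude square 2; +1 → 3.
Latitude subsquare c = 2; −1 → 1 = b.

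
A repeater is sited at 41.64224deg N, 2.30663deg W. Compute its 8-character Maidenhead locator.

IN81up34

Offset from 180°W / 90°S: lon 177.69337°, lat 131.64224°.
Field: 177.69337/20 → 8 → I, 131.64224/10 → 13 → N; chars IN.
Square: 17.69337/2 → 8, 1.64224/1 → 1; chars 81.
Subsquare: 1.69337/0.0833333 → 20 → u, 0.64224/0.0416667 → 15 → p; chars up.
Extended square: 0.02670/0.00833333 → 3, 0.01724/0.00416667 → 4; chars 34.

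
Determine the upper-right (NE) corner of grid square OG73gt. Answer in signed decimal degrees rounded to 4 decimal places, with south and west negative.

Field O=14, G=6: +14·20° lon, +6·10° lat → SW at lon 100°, lat -30°.
Square 7, 3: +7·2° lon, +3·1° lat → SW at lon 114°, lat -27°.
Subsquare g=6, t=19: +6·0.0833333° lon, +19·0.0416667° lat → SW at lon 114.5°, lat -26.2083°.
Cell spans 0.0833333° lon × 0.0416667° lat. NE corner is SW corner plus one full cell.
latitude -26.1667, longitude 114.5833.

-26.1667, 114.5833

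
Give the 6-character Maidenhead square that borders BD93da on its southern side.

Latitude subsquare a = 0; −1 → -1, wraps to 23 = x, carry into square.
Latitude square 3; −1 → 2.
The longitude characters are unchanged.

BD92dx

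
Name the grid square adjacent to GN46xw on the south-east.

GN56av

Longitude subsquare x = 23; +1 → 24, wraps to 0 = a, carry into square.
Longitude square 4; +1 → 5.
Latitude subsquare w = 22; −1 → 21 = v.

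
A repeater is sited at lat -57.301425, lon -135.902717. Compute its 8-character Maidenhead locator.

Offset from 180°W / 90°S: lon 44.09728°, lat 32.69857°.
Field: 44.09728/20 → 2 → C, 32.69857/10 → 3 → D; chars CD.
Square: 4.09728/2 → 2, 2.69857/1 → 2; chars 22.
Subsquare: 0.09728/0.0833333 → 1 → b, 0.69857/0.0416667 → 16 → q; chars bq.
Extended square: 0.01395/0.00833333 → 1, 0.03191/0.00416667 → 7; chars 17.

CD22bq17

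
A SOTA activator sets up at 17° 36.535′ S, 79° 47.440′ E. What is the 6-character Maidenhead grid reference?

MH92vj

Shift to the Maidenhead origin (180°W, 90°S): lon 259.7907, lat 72.3911.
Field: 259.7907/20 → 12 → M, 72.3911/10 → 7 → H; chars MH.
Square: 19.7907/2 → 9, 2.3911/1 → 2; chars 92.
Subsquare: 1.7907/0.0833333 → 21 → v, 0.3911/0.0416667 → 9 → j; chars vj.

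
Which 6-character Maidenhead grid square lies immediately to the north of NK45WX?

Latitude subsquare x = 23; +1 → 24, wraps to 0 = a, carry into square.
Latitude square 5; +1 → 6.
The longitude characters are unchanged.

NK46wa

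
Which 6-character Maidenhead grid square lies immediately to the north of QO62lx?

Latitude subsquare x = 23; +1 → 24, wraps to 0 = a, carry into square.
Latitude square 2; +1 → 3.
The longitude characters are unchanged.

QO63la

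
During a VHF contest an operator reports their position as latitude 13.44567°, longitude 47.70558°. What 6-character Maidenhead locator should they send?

LK33uk

Add 180° to longitude and 90° to latitude: 227.7056, 103.4457.
Field (20°×10°, letters A–R): 227.7056/20 → 11 → L, 103.4457/10 → 10 → K; chars LK.
Square (2°×1°, digits 0–9): 7.7056/2 → 3, 3.4457/1 → 3; chars 33.
Subsquare (5′×2.5′, letters a–x): 1.7056/0.0833333 → 20 → u, 0.4457/0.0416667 → 10 → k; chars uk.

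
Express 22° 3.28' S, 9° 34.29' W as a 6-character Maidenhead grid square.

Offset from 180°W / 90°S: lon 170.4285°, lat 67.9453°.
Field (20°×10°, letters A–R): 170.4285/20 → 8 → I, 67.9453/10 → 6 → G; chars IG.
Square (2°×1°, digits 0–9): 10.4285/2 → 5, 7.9453/1 → 7; chars 57.
Subsquare (5′×2.5′, letters a–x): 0.4285/0.0833333 → 5 → f, 0.9453/0.0416667 → 22 → w; chars fw.

IG57fw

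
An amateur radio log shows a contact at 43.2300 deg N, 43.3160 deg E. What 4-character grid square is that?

LN13

Add 180° to longitude and 90° to latitude: 223.32, 133.23.
Field: 223.32/20 → 11 → L, 133.23/10 → 13 → N; chars LN.
Square: 3.32/2 → 1, 3.23/1 → 3; chars 13.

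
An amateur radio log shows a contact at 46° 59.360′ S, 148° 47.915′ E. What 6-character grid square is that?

Add 180° to longitude and 90° to latitude: 328.7986, 43.0107.
Field: 328.7986/20 → 16 → Q, 43.0107/10 → 4 → E; chars QE.
Square: 8.7986/2 → 4, 3.0107/1 → 3; chars 43.
Subsquare: 0.7986/0.0833333 → 9 → j, 0.0107/0.0416667 → 0 → a; chars ja.

QE43ja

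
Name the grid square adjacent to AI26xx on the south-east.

AI36aw

Longitude subsquare x = 23; +1 → 24, wraps to 0 = a, carry into square.
Longitude square 2; +1 → 3.
Latitude subsquare x = 23; −1 → 22 = w.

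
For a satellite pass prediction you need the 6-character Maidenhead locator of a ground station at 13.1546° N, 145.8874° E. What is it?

QK23wd

Shift to the Maidenhead origin (180°W, 90°S): lon 325.8874, lat 103.1546.
Field: lon ⌊325.8874/20⌋ = 16 → Q; lat ⌊103.1546/10⌋ = 10 → K.
Square: lon ⌊5.8874/2⌋ = 2; lat ⌊3.1546/1⌋ = 3.
Subsquare: lon ⌊1.8874/0.0833333⌋ = 22 → w; lat ⌊0.1546/0.0416667⌋ = 3 → d.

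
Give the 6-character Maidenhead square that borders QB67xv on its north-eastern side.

Longitude subsquare x = 23; +1 → 24, wraps to 0 = a, carry into square.
Longitude square 6; +1 → 7.
Latitude subsquare v = 21; +1 → 22 = w.

QB77aw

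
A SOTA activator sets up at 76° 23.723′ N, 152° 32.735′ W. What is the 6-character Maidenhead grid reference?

Add 180° to longitude and 90° to latitude: 27.4544, 166.3954.
Field: lon ⌊27.4544/20⌋ = 1 → B; lat ⌊166.3954/10⌋ = 16 → Q.
Square: lon ⌊7.4544/2⌋ = 3; lat ⌊6.3954/1⌋ = 6.
Subsquare: lon ⌊1.4544/0.0833333⌋ = 17 → r; lat ⌊0.3954/0.0416667⌋ = 9 → j.

BQ36rj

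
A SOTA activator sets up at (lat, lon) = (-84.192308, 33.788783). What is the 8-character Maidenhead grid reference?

Add 180° to longitude and 90° to latitude: 213.78878, 5.80769.
Field: lon ⌊213.78878/20⌋ = 10 → K; lat ⌊5.80769/10⌋ = 0 → A.
Square: lon ⌊13.78878/2⌋ = 6; lat ⌊5.80769/1⌋ = 5.
Subsquare: lon ⌊1.78878/0.0833333⌋ = 21 → v; lat ⌊0.80769/0.0416667⌋ = 19 → t.
Extended square: lon ⌊0.03878/0.00833333⌋ = 4; lat ⌊0.01603/0.00416667⌋ = 3.

KA65vt43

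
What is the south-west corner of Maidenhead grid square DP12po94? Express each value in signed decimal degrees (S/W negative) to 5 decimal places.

62.60000, -116.67500

Field D=3, P=15: +3·20° lon, +15·10° lat → SW at lon -120°, lat 60°.
Square 1, 2: +1·2° lon, +2·1° lat → SW at lon -118°, lat 62°.
Subsquare p=15, o=14: +15·0.0833333° lon, +14·0.0416667° lat → SW at lon -116.75°, lat 62.5833°.
Extended square 9, 4: +9·0.00833333° lon, +4·0.00416667° lat → SW at lon -116.675°, lat 62.6°.
latitude 62.60000, longitude -116.67500.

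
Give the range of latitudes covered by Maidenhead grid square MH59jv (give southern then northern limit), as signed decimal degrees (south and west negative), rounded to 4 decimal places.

-10.1250, -10.0833

Field M=12, H=7: +12·20° lon, +7·10° lat → SW at lon 60°, lat -20°.
Square 5, 9: +5·2° lon, +9·1° lat → SW at lon 70°, lat -11°.
Subsquare j=9, v=21: +9·0.0833333° lon, +21·0.0416667° lat → SW at lon 70.75°, lat -10.125°.
Cell spans 0.0833333° lon × 0.0416667° lat.
south -10.1250, north -10.0833.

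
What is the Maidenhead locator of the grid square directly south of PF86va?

Latitude subsquare a = 0; −1 → -1, wraps to 23 = x, carry into square.
Latitude square 6; −1 → 5.
The longitude characters are unchanged.

PF85vx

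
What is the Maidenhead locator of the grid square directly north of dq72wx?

DQ73wa

Latitude subsquare x = 23; +1 → 24, wraps to 0 = a, carry into square.
Latitude square 2; +1 → 3.
The longitude characters are unchanged.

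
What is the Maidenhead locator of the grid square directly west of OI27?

OI17

Longitude square 2; −1 → 1.
The latitude characters are unchanged.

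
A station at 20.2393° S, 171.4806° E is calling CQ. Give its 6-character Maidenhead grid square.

Add 180° to longitude and 90° to latitude: 351.4806, 69.7607.
Field: 351.4806/20 → 17 → R, 69.7607/10 → 6 → G; chars RG.
Square: 11.4806/2 → 5, 9.7607/1 → 9; chars 59.
Subsquare: 1.4806/0.0833333 → 17 → r, 0.7607/0.0416667 → 18 → s; chars rs.

RG59rs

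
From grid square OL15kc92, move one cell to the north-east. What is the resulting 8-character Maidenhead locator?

OL15lc03

Longitude extended square 9; +1 → 10, wraps to 0, carry into subsquare.
Longitude subsquare k = 10; +1 → 11 = l.
Latitude extended square 2; +1 → 3.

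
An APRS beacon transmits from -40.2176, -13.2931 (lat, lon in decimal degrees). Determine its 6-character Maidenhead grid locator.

IE39is

Shift to the Maidenhead origin (180°W, 90°S): lon 166.7069, lat 49.7824.
Field: lon ⌊166.7069/20⌋ = 8 → I; lat ⌊49.7824/10⌋ = 4 → E.
Square: lon ⌊6.7069/2⌋ = 3; lat ⌊9.7824/1⌋ = 9.
Subsquare: lon ⌊0.7069/0.0833333⌋ = 8 → i; lat ⌊0.7824/0.0416667⌋ = 18 → s.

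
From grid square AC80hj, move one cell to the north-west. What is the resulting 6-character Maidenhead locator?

AC80gk

Longitude subsquare h = 7; −1 → 6 = g.
Latitude subsquare j = 9; +1 → 10 = k.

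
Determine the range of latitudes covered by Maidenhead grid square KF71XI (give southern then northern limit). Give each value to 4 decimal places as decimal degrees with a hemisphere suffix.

Field K=10, F=5: +10·20° lon, +5·10° lat → SW at lon 20°, lat -40°.
Square 7, 1: +7·2° lon, +1·1° lat → SW at lon 34°, lat -39°.
Subsquare x=23, i=8: +23·0.0833333° lon, +8·0.0416667° lat → SW at lon 35.9167°, lat -38.6667°.
Cell spans 0.0833333° lon × 0.0416667° lat.
south 38.6667° S, north 38.6250° S.

38.6667° S, 38.6250° S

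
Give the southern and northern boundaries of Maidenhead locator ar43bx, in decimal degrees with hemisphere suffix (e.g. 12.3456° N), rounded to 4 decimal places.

83.9583° N, 84.0000° N

Field A=0, R=17: +0·20° lon, +17·10° lat → SW at lon -180°, lat 80°.
Square 4, 3: +4·2° lon, +3·1° lat → SW at lon -172°, lat 83°.
Subsquare b=1, x=23: +1·0.0833333° lon, +23·0.0416667° lat → SW at lon -171.917°, lat 83.9583°.
Cell spans 0.0833333° lon × 0.0416667° lat.
south 83.9583° N, north 84.0000° N.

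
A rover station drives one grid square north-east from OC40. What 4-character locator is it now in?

OC51

Longitude square 4; +1 → 5.
Latitude square 0; +1 → 1.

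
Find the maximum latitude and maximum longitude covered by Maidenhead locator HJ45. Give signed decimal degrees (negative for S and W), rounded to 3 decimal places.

Field H=7, J=9: +7·20° lon, +9·10° lat → SW at lon -40°, lat 0°.
Square 4, 5: +4·2° lon, +5·1° lat → SW at lon -32°, lat 5°.
Cell spans 2° lon × 1° lat. NE corner is SW corner plus one full cell.
latitude 6.000, longitude -30.000.

6.000, -30.000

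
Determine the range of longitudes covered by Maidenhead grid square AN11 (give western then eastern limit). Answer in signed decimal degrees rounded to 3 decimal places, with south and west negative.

-178.000, -176.000

Field A=0, N=13: +0·20° lon, +13·10° lat → SW at lon -180°, lat 40°.
Square 1, 1: +1·2° lon, +1·1° lat → SW at lon -178°, lat 41°.
Cell spans 2° lon × 1° lat.
west -178.000, east -176.000.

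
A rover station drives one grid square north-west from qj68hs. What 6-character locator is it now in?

QJ68gt

Longitude subsquare h = 7; −1 → 6 = g.
Latitude subsquare s = 18; +1 → 19 = t.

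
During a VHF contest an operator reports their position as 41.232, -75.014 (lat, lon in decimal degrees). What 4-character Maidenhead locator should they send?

FN21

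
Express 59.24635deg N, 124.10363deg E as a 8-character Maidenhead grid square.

PO29bf29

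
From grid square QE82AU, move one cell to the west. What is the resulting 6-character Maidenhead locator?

QE72xu

Longitude subsquare a = 0; −1 → -1, wraps to 23 = x, carry into square.
Longitude square 8; −1 → 7.
The latitude characters are unchanged.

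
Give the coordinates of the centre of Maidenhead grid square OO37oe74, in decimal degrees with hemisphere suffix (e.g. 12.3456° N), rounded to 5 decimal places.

Field O=14, O=14: +14·20° lon, +14·10° lat → SW at lon 100°, lat 50°.
Square 3, 7: +3·2° lon, +7·1° lat → SW at lon 106°, lat 57°.
Subsquare o=14, e=4: +14·0.0833333° lon, +4·0.0416667° lat → SW at lon 107.167°, lat 57.1667°.
Extended square 7, 4: +7·0.00833333° lon, +4·0.00416667° lat → SW at lon 107.225°, lat 57.1833°.
Cell spans 0.00833333° lon × 0.00416667° lat. Centre is SW corner plus half of each.
latitude 57.18542° N, longitude 107.22917° E.

57.18542° N, 107.22917° E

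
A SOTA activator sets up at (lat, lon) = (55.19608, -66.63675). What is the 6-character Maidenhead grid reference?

Offset from 180°W / 90°S: lon 113.3632°, lat 145.1961°.
Field: lon ⌊113.3632/20⌋ = 5 → F; lat ⌊145.1961/10⌋ = 14 → O.
Square: lon ⌊13.3632/2⌋ = 6; lat ⌊5.1961/1⌋ = 5.
Subsquare: lon ⌊1.3632/0.0833333⌋ = 16 → q; lat ⌊0.1961/0.0416667⌋ = 4 → e.

FO65qe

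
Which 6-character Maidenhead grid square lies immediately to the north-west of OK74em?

OK74dn

Longitude subsquare e = 4; −1 → 3 = d.
Latitude subsquare m = 12; +1 → 13 = n.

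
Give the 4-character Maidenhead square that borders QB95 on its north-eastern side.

Longitude square 9; +1 → 10, wraps to 0, carry into field.
Longitude field Q = 16; +1 → 17 = R.
Latitude square 5; +1 → 6.

RB06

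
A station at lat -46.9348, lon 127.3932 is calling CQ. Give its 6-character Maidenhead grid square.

Shift to the Maidenhead origin (180°W, 90°S): lon 307.3932, lat 43.0652.
Field: 307.3932/20 → 15 → P, 43.0652/10 → 4 → E; chars PE.
Square: 7.3932/2 → 3, 3.0652/1 → 3; chars 33.
Subsquare: 1.3932/0.0833333 → 16 → q, 0.0652/0.0416667 → 1 → b; chars qb.

PE33qb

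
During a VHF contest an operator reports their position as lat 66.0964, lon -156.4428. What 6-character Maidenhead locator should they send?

Offset from 180°W / 90°S: lon 23.5572°, lat 156.0964°.
Field: 23.5572/20 → 1 → B, 156.0964/10 → 15 → P; chars BP.
Square: 3.5572/2 → 1, 6.0964/1 → 6; chars 16.
Subsquare: 1.5572/0.0833333 → 18 → s, 0.0964/0.0416667 → 2 → c; chars sc.

BP16sc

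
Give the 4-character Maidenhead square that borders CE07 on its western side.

BE97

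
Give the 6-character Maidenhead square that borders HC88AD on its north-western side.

HC78xe

Longitude subsquare a = 0; −1 → -1, wraps to 23 = x, carry into square.
Longitude square 8; −1 → 7.
Latitude subsquare d = 3; +1 → 4 = e.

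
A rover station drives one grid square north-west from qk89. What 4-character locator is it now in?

Longitude square 8; −1 → 7.
Latitude square 9; +1 → 10, wraps to 0, carry into field.
Latitude field K = 10; +1 → 11 = L.

QL70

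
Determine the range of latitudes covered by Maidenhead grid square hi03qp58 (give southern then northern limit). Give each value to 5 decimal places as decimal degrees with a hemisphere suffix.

Field H=7, I=8: +7·20° lon, +8·10° lat → SW at lon -40°, lat -10°.
Square 0, 3: +0·2° lon, +3·1° lat → SW at lon -40°, lat -7°.
Subsquare q=16, p=15: +16·0.0833333° lon, +15·0.0416667° lat → SW at lon -38.6667°, lat -6.375°.
Extended square 5, 8: +5·0.00833333° lon, +8·0.00416667° lat → SW at lon -38.625°, lat -6.34167°.
Cell spans 0.00833333° lon × 0.00416667° lat.
south 6.34167° S, north 6.33750° S.

6.34167° S, 6.33750° S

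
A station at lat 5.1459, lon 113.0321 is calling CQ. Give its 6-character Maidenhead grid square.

OJ65md

Shift to the Maidenhead origin (180°W, 90°S): lon 293.0321, lat 95.1459.
Field: lon ⌊293.0321/20⌋ = 14 → O; lat ⌊95.1459/10⌋ = 9 → J.
Square: lon ⌊13.0321/2⌋ = 6; lat ⌊5.1459/1⌋ = 5.
Subsquare: lon ⌊1.0321/0.0833333⌋ = 12 → m; lat ⌊0.1459/0.0416667⌋ = 3 → d.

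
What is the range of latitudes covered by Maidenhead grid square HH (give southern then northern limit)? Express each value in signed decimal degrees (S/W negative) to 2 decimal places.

Field H=7, H=7: +7·20° lon, +7·10° lat → SW at lon -40°, lat -20°.
Cell spans 20° lon × 10° lat.
south -20.00, north -10.00.

-20.00, -10.00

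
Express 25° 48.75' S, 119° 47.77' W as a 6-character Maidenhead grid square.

Offset from 180°W / 90°S: lon 60.2038°, lat 64.1875°.
Field: 60.2038/20 → 3 → D, 64.1875/10 → 6 → G; chars DG.
Square: 0.2038/2 → 0, 4.1875/1 → 4; chars 04.
Subsquare: 0.2038/0.0833333 → 2 → c, 0.1875/0.0416667 → 4 → e; chars ce.

DG04ce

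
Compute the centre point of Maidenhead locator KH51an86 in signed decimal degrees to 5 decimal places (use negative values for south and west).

Field K=10, H=7: +10·20° lon, +7·10° lat → SW at lon 20°, lat -20°.
Square 5, 1: +5·2° lon, +1·1° lat → SW at lon 30°, lat -19°.
Subsquare a=0, n=13: +0·0.0833333° lon, +13·0.0416667° lat → SW at lon 30°, lat -18.4583°.
Extended square 8, 6: +8·0.00833333° lon, +6·0.00416667° lat → SW at lon 30.0667°, lat -18.4333°.
Cell spans 0.00833333° lon × 0.00416667° lat. Centre is SW corner plus half of each.
latitude -18.43125, longitude 30.07083.

-18.43125, 30.07083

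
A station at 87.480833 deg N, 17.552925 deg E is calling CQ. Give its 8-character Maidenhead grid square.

JR87sl65

Add 180° to longitude and 90° to latitude: 197.55292, 177.48083.
Field: 197.55292/20 → 9 → J, 177.48083/10 → 17 → R; chars JR.
Square: 17.55292/2 → 8, 7.48083/1 → 7; chars 87.
Subsquare: 1.55292/0.0833333 → 18 → s, 0.48083/0.0416667 → 11 → l; chars sl.
Extended square: 0.05292/0.00833333 → 6, 0.02250/0.00416667 → 5; chars 65.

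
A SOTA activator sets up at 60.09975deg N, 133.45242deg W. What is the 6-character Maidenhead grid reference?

Add 180° to longitude and 90° to latitude: 46.5476, 150.0998.
Field: lon ⌊46.5476/20⌋ = 2 → C; lat ⌊150.0998/10⌋ = 15 → P.
Square: lon ⌊6.5476/2⌋ = 3; lat ⌊0.0998/1⌋ = 0.
Subsquare: lon ⌊0.5476/0.0833333⌋ = 6 → g; lat ⌊0.0998/0.0416667⌋ = 2 → c.

CP30gc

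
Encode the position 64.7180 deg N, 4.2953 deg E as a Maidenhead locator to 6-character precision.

Offset from 180°W / 90°S: lon 184.2953°, lat 154.7180°.
Field: lon ⌊184.2953/20⌋ = 9 → J; lat ⌊154.7180/10⌋ = 15 → P.
Square: lon ⌊4.2953/2⌋ = 2; lat ⌊4.7180/1⌋ = 4.
Subsquare: lon ⌊0.2953/0.0833333⌋ = 3 → d; lat ⌊0.7180/0.0416667⌋ = 17 → r.

JP24dr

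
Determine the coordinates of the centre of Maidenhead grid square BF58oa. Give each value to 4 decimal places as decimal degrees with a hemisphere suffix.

Field B=1, F=5: +1·20° lon, +5·10° lat → SW at lon -160°, lat -40°.
Square 5, 8: +5·2° lon, +8·1° lat → SW at lon -150°, lat -32°.
Subsquare o=14, a=0: +14·0.0833333° lon, +0·0.0416667° lat → SW at lon -148.833°, lat -32°.
Cell spans 0.0833333° lon × 0.0416667° lat. Centre is SW corner plus half of each.
latitude 31.9792° S, longitude 148.7917° W.

31.9792° S, 148.7917° W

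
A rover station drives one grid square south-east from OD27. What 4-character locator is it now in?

Longitude square 2; +1 → 3.
Latitude square 7; −1 → 6.

OD36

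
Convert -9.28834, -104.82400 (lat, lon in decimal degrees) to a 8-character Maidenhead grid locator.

DI70or10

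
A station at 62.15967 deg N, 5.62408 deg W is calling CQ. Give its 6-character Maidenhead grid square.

IP72ed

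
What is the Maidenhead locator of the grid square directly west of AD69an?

AD59xn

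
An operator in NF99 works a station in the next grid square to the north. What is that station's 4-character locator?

Latitude square 9; +1 → 10, wraps to 0, carry into field.
Latitude field F = 5; +1 → 6 = G.
The longitude characters are unchanged.

NG90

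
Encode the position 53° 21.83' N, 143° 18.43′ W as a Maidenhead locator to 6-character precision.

BO83ii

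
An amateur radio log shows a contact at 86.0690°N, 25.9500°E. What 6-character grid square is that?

KR26xb

Add 180° to longitude and 90° to latitude: 205.9500, 176.0690.
Field (20°×10°, letters A–R): lon ⌊205.9500/20⌋ = 10 → K; lat ⌊176.0690/10⌋ = 17 → R.
Square (2°×1°, digits 0–9): lon ⌊5.9500/2⌋ = 2; lat ⌊6.0690/1⌋ = 6.
Subsquare (5′×2.5′, letters a–x): lon ⌊1.9500/0.0833333⌋ = 23 → x; lat ⌊0.0690/0.0416667⌋ = 1 → b.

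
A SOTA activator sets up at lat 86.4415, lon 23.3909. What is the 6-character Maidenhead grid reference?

KR16qk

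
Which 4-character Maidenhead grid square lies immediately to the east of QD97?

RD07

Longitude square 9; +1 → 10, wraps to 0, carry into field.
Longitude field Q = 16; +1 → 17 = R.
The latitude characters are unchanged.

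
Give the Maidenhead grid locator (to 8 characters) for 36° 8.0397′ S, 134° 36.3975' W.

CF23qu77

Offset from 180°W / 90°S: lon 45.39337°, lat 53.86601°.
Field (20°×10°, letters A–R): lon ⌊45.39337/20⌋ = 2 → C; lat ⌊53.86601/10⌋ = 5 → F.
Square (2°×1°, digits 0–9): lon ⌊5.39337/2⌋ = 2; lat ⌊3.86601/1⌋ = 3.
Subsquare (5′×2.5′, letters a–x): lon ⌊1.39337/0.0833333⌋ = 16 → q; lat ⌊0.86601/0.0416667⌋ = 20 → u.
Extended square (30″×15″, digits 0–9): lon ⌊0.06004/0.00833333⌋ = 7; lat ⌊0.03267/0.00416667⌋ = 7.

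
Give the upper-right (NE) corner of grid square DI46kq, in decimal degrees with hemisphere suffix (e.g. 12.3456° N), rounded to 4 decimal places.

3.2917° S, 111.0833° W

Field D=3, I=8: +3·20° lon, +8·10° lat → SW at lon -120°, lat -10°.
Square 4, 6: +4·2° lon, +6·1° lat → SW at lon -112°, lat -4°.
Subsquare k=10, q=16: +10·0.0833333° lon, +16·0.0416667° lat → SW at lon -111.167°, lat -3.33333°.
Cell spans 0.0833333° lon × 0.0416667° lat. NE corner is SW corner plus one full cell.
latitude 3.2917° S, longitude 111.0833° W.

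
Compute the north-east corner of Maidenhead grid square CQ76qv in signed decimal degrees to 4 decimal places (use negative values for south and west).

76.9167, -124.5833

Field C=2, Q=16: +2·20° lon, +16·10° lat → SW at lon -140°, lat 70°.
Square 7, 6: +7·2° lon, +6·1° lat → SW at lon -126°, lat 76°.
Subsquare q=16, v=21: +16·0.0833333° lon, +21·0.0416667° lat → SW at lon -124.667°, lat 76.875°.
Cell spans 0.0833333° lon × 0.0416667° lat. NE corner is SW corner plus one full cell.
latitude 76.9167, longitude -124.5833.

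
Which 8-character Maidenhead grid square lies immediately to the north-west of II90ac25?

II90ac16

Longitude extended square 2; −1 → 1.
Latitude extended square 5; +1 → 6.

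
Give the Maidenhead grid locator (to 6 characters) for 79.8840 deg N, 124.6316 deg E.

PQ29hv

Shift to the Maidenhead origin (180°W, 90°S): lon 304.6316, lat 169.8840.
Field (20°×10°, letters A–R): 304.6316/20 → 15 → P, 169.8840/10 → 16 → Q; chars PQ.
Square (2°×1°, digits 0–9): 4.6316/2 → 2, 9.8840/1 → 9; chars 29.
Subsquare (5′×2.5′, letters a–x): 0.6316/0.0833333 → 7 → h, 0.8840/0.0416667 → 21 → v; chars hv.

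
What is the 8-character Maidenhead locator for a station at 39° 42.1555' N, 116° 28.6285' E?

Shift to the Maidenhead origin (180°W, 90°S): lon 296.47714, lat 129.70259.
Field (20°×10°, letters A–R): 296.47714/20 → 14 → O, 129.70259/10 → 12 → M; chars OM.
Square (2°×1°, digits 0–9): 16.47714/2 → 8, 9.70259/1 → 9; chars 89.
Subsquare (5′×2.5′, letters a–x): 0.47714/0.0833333 → 5 → f, 0.70259/0.0416667 → 16 → q; chars fq.
Extended square (30″×15″, digits 0–9): 0.06048/0.00833333 → 7, 0.03592/0.00416667 → 8; chars 78.

OM89fq78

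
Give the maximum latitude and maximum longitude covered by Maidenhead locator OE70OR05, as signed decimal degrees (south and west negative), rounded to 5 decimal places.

-49.26667, 115.17500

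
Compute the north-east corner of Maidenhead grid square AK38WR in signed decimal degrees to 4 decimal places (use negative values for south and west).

Field A=0, K=10: +0·20° lon, +10·10° lat → SW at lon -180°, lat 10°.
Square 3, 8: +3·2° lon, +8·1° lat → SW at lon -174°, lat 18°.
Subsquare w=22, r=17: +22·0.0833333° lon, +17·0.0416667° lat → SW at lon -172.167°, lat 18.7083°.
Cell spans 0.0833333° lon × 0.0416667° lat. NE corner is SW corner plus one full cell.
latitude 18.7500, longitude -172.0833.

18.7500, -172.0833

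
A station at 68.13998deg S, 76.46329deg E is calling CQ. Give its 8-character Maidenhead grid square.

Offset from 180°W / 90°S: lon 256.46329°, lat 21.86002°.
Field: lon ⌊256.46329/20⌋ = 12 → M; lat ⌊21.86002/10⌋ = 2 → C.
Square: lon ⌊16.46329/2⌋ = 8; lat ⌊1.86002/1⌋ = 1.
Subsquare: lon ⌊0.46329/0.0833333⌋ = 5 → f; lat ⌊0.86002/0.0416667⌋ = 20 → u.
Extended square: lon ⌊0.04662/0.00833333⌋ = 5; lat ⌊0.02669/0.00416667⌋ = 6.

MC81fu56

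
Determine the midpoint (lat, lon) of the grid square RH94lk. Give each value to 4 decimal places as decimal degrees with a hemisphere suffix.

Field R=17, H=7: +17·20° lon, +7·10° lat → SW at lon 160°, lat -20°.
Square 9, 4: +9·2° lon, +4·1° lat → SW at lon 178°, lat -16°.
Subsquare l=11, k=10: +11·0.0833333° lon, +10·0.0416667° lat → SW at lon 178.917°, lat -15.5833°.
Cell spans 0.0833333° lon × 0.0416667° lat. Centre is SW corner plus half of each.
latitude 15.5625° S, longitude 178.9583° E.

15.5625° S, 178.9583° E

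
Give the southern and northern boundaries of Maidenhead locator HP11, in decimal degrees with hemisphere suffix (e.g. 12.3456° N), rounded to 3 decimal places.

Field H=7, P=15: +7·20° lon, +15·10° lat → SW at lon -40°, lat 60°.
Square 1, 1: +1·2° lon, +1·1° lat → SW at lon -38°, lat 61°.
Cell spans 2° lon × 1° lat.
south 61.000° N, north 62.000° N.

61.000° N, 62.000° N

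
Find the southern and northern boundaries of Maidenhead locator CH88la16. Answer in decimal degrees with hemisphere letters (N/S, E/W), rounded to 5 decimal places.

Field C=2, H=7: +2·20° lon, +7·10° lat → SW at lon -140°, lat -20°.
Square 8, 8: +8·2° lon, +8·1° lat → SW at lon -124°, lat -12°.
Subsquare l=11, a=0: +11·0.0833333° lon, +0·0.0416667° lat → SW at lon -123.083°, lat -12°.
Extended square 1, 6: +1·0.00833333° lon, +6·0.00416667° lat → SW at lon -123.075°, lat -11.975°.
Cell spans 0.00833333° lon × 0.00416667° lat.
south 11.97500° S, north 11.97083° S.

11.97500° S, 11.97083° S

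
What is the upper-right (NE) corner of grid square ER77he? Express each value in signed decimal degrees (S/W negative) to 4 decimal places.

87.2083, -85.3333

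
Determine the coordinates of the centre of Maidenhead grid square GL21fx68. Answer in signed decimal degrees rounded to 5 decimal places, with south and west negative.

Field G=6, L=11: +6·20° lon, +11·10° lat → SW at lon -60°, lat 20°.
Square 2, 1: +2·2° lon, +1·1° lat → SW at lon -56°, lat 21°.
Subsquare f=5, x=23: +5·0.0833333° lon, +23·0.0416667° lat → SW at lon -55.5833°, lat 21.9583°.
Extended square 6, 8: +6·0.00833333° lon, +8·0.00416667° lat → SW at lon -55.5333°, lat 21.9917°.
Cell spans 0.00833333° lon × 0.00416667° lat. Centre is SW corner plus half of each.
latitude 21.99375, longitude -55.52917.

21.99375, -55.52917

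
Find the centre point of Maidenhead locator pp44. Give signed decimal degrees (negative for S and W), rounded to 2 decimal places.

64.50, 129.00

Field P=15, P=15: +15·20° lon, +15·10° lat → SW at lon 120°, lat 60°.
Square 4, 4: +4·2° lon, +4·1° lat → SW at lon 128°, lat 64°.
Cell spans 2° lon × 1° lat. Centre is SW corner plus half of each.
latitude 64.50, longitude 129.00.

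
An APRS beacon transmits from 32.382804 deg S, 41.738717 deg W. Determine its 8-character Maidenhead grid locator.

Add 180° to longitude and 90° to latitude: 138.26128, 57.61720.
Field: 138.26128/20 → 6 → G, 57.61720/10 → 5 → F; chars GF.
Square: 18.26128/2 → 9, 7.61720/1 → 7; chars 97.
Subsquare: 0.26128/0.0833333 → 3 → d, 0.61720/0.0416667 → 14 → o; chars do.
Extended square: 0.01128/0.00833333 → 1, 0.03386/0.00416667 → 8; chars 18.

GF97do18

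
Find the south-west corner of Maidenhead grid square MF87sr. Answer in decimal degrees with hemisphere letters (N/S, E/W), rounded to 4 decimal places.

32.2917° S, 77.5000° E

Field M=12, F=5: +12·20° lon, +5·10° lat → SW at lon 60°, lat -40°.
Square 8, 7: +8·2° lon, +7·1° lat → SW at lon 76°, lat -33°.
Subsquare s=18, r=17: +18·0.0833333° lon, +17·0.0416667° lat → SW at lon 77.5°, lat -32.2917°.
latitude 32.2917° S, longitude 77.5000° E.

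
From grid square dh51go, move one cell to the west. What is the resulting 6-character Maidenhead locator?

DH51fo

Longitude subsquare g = 6; −1 → 5 = f.
The latitude characters are unchanged.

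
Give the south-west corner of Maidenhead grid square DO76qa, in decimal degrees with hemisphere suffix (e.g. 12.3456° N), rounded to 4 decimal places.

56.0000° N, 104.6667° W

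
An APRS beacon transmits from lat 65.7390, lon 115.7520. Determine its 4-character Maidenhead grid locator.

OP75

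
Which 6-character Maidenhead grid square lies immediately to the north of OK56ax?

Latitude subsquare x = 23; +1 → 24, wraps to 0 = a, carry into square.
Latitude square 6; +1 → 7.
The longitude characters are unchanged.

OK57aa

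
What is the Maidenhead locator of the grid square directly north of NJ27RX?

NJ28ra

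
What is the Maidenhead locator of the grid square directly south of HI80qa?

Latitude subsquare a = 0; −1 → -1, wraps to 23 = x, carry into square.
Latitude square 0; −1 → -1, wraps to 9, carry into field.
Latitude field I = 8; −1 → 7 = H.
The longitude characters are unchanged.

HH89qx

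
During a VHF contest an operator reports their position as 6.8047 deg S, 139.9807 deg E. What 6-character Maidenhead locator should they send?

PI93xe

Add 180° to longitude and 90° to latitude: 319.9807, 83.1953.
Field: lon ⌊319.9807/20⌋ = 15 → P; lat ⌊83.1953/10⌋ = 8 → I.
Square: lon ⌊19.9807/2⌋ = 9; lat ⌊3.1953/1⌋ = 3.
Subsquare: lon ⌊1.9807/0.0833333⌋ = 23 → x; lat ⌊0.1953/0.0416667⌋ = 4 → e.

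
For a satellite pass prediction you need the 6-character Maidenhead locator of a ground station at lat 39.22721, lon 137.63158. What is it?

PM89tf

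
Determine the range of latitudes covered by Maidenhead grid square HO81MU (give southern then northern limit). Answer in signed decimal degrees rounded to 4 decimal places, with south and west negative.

51.8333, 51.8750

Field H=7, O=14: +7·20° lon, +14·10° lat → SW at lon -40°, lat 50°.
Square 8, 1: +8·2° lon, +1·1° lat → SW at lon -24°, lat 51°.
Subsquare m=12, u=20: +12·0.0833333° lon, +20·0.0416667° lat → SW at lon -23°, lat 51.8333°.
Cell spans 0.0833333° lon × 0.0416667° lat.
south 51.8333, north 51.8750.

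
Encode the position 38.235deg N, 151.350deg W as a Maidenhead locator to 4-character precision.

BM48

Shift to the Maidenhead origin (180°W, 90°S): lon 28.65, lat 128.24.
Field: 28.65/20 → 1 → B, 128.24/10 → 12 → M; chars BM.
Square: 8.65/2 → 4, 8.24/1 → 8; chars 48.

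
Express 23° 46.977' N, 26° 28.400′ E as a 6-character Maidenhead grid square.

KL33fs

Shift to the Maidenhead origin (180°W, 90°S): lon 206.4733, lat 113.7829.
Field: lon ⌊206.4733/20⌋ = 10 → K; lat ⌊113.7829/10⌋ = 11 → L.
Square: lon ⌊6.4733/2⌋ = 3; lat ⌊3.7829/1⌋ = 3.
Subsquare: lon ⌊0.4733/0.0833333⌋ = 5 → f; lat ⌊0.7829/0.0416667⌋ = 18 → s.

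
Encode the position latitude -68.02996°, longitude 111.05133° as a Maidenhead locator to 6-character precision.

OC51mx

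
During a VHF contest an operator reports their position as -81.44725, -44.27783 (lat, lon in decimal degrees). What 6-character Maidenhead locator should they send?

GA78un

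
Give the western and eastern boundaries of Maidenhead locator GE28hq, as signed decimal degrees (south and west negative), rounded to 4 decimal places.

-55.4167, -55.3333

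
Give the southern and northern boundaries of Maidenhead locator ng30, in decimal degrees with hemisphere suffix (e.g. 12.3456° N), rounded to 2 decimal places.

Field N=13, G=6: +13·20° lon, +6·10° lat → SW at lon 80°, lat -30°.
Square 3, 0: +3·2° lon, +0·1° lat → SW at lon 86°, lat -30°.
Cell spans 2° lon × 1° lat.
south 30.00° S, north 29.00° S.

30.00° S, 29.00° S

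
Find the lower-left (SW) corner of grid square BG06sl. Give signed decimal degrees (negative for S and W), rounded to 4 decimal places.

-23.5417, -158.5000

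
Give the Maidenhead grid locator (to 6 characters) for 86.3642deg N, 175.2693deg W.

Shift to the Maidenhead origin (180°W, 90°S): lon 4.7307, lat 176.3642.
Field: 4.7307/20 → 0 → A, 176.3642/10 → 17 → R; chars AR.
Square: 4.7307/2 → 2, 6.3642/1 → 6; chars 26.
Subsquare: 0.7307/0.0833333 → 8 → i, 0.3642/0.0416667 → 8 → i; chars ii.

AR26ii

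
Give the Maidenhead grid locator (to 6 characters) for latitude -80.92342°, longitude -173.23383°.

AA39jb

Offset from 180°W / 90°S: lon 6.7662°, lat 9.0766°.
Field: 6.7662/20 → 0 → A, 9.0766/10 → 0 → A; chars AA.
Square: 6.7662/2 → 3, 9.0766/1 → 9; chars 39.
Subsquare: 0.7662/0.0833333 → 9 → j, 0.0766/0.0416667 → 1 → b; chars jb.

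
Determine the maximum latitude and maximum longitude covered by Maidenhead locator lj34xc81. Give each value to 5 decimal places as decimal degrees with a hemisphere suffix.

4.09167° N, 47.99167° E

Field L=11, J=9: +11·20° lon, +9·10° lat → SW at lon 40°, lat 0°.
Square 3, 4: +3·2° lon, +4·1° lat → SW at lon 46°, lat 4°.
Subsquare x=23, c=2: +23·0.0833333° lon, +2·0.0416667° lat → SW at lon 47.9167°, lat 4.08333°.
Extended square 8, 1: +8·0.00833333° lon, +1·0.00416667° lat → SW at lon 47.9833°, lat 4.0875°.
Cell spans 0.00833333° lon × 0.00416667° lat. NE corner is SW corner plus one full cell.
latitude 4.09167° N, longitude 47.99167° E.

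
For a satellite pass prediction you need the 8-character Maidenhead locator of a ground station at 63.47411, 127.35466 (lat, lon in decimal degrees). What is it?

PP33ql23

Offset from 180°W / 90°S: lon 307.35466°, lat 153.47411°.
Field (20°×10°, letters A–R): 307.35466/20 → 15 → P, 153.47411/10 → 15 → P; chars PP.
Square (2°×1°, digits 0–9): 7.35466/2 → 3, 3.47411/1 → 3; chars 33.
Subsquare (5′×2.5′, letters a–x): 1.35466/0.0833333 → 16 → q, 0.47411/0.0416667 → 11 → l; chars ql.
Extended square (30″×15″, digits 0–9): 0.02133/0.00833333 → 2, 0.01578/0.00416667 → 3; chars 23.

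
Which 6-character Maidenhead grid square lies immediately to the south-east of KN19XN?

KN29am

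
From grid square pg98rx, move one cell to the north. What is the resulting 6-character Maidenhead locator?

Latitude subsquare x = 23; +1 → 24, wraps to 0 = a, carry into square.
Latitude square 8; +1 → 9.
The longitude characters are unchanged.

PG99ra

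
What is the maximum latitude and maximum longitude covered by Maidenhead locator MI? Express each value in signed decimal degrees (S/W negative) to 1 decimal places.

0.0, 80.0

Field M=12, I=8: +12·20° lon, +8·10° lat → SW at lon 60°, lat -10°.
Cell spans 20° lon × 10° lat. NE corner is SW corner plus one full cell.
latitude 0.0, longitude 80.0.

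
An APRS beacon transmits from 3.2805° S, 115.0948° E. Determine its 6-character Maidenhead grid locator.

OI76nr

Shift to the Maidenhead origin (180°W, 90°S): lon 295.0948, lat 86.7195.
Field: lon ⌊295.0948/20⌋ = 14 → O; lat ⌊86.7195/10⌋ = 8 → I.
Square: lon ⌊15.0948/2⌋ = 7; lat ⌊6.7195/1⌋ = 6.
Subsquare: lon ⌊1.0948/0.0833333⌋ = 13 → n; lat ⌊0.7195/0.0416667⌋ = 17 → r.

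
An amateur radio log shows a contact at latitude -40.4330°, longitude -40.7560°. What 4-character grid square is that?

Offset from 180°W / 90°S: lon 139.24°, lat 49.57°.
Field: lon ⌊139.24/20⌋ = 6 → G; lat ⌊49.57/10⌋ = 4 → E.
Square: lon ⌊19.24/2⌋ = 9; lat ⌊9.57/1⌋ = 9.

GE99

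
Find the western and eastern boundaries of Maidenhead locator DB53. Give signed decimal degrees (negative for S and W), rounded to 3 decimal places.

-110.000, -108.000

Field D=3, B=1: +3·20° lon, +1·10° lat → SW at lon -120°, lat -80°.
Square 5, 3: +5·2° lon, +3·1° lat → SW at lon -110°, lat -77°.
Cell spans 2° lon × 1° lat.
west -110.000, east -108.000.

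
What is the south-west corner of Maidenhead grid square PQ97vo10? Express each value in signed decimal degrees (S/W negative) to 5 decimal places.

Field P=15, Q=16: +15·20° lon, +16·10° lat → SW at lon 120°, lat 70°.
Square 9, 7: +9·2° lon, +7·1° lat → SW at lon 138°, lat 77°.
Subsquare v=21, o=14: +21·0.0833333° lon, +14·0.0416667° lat → SW at lon 139.75°, lat 77.5833°.
Extended square 1, 0: +1·0.00833333° lon, +0·0.00416667° lat → SW at lon 139.758°, lat 77.5833°.
latitude 77.58333, longitude 139.75833.

77.58333, 139.75833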